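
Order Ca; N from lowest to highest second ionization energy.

The second ionization energy removes an electron from the +1 ion. For each element: Ca⁺ still has 1 valence electron; N⁺ still has 4 valence electrons.
All are still removing valence electrons, so compare the +1 ions as you would atoms: IE_2 generally rises across a period (higher Z_eff) and falls down a group (larger shell), subject to the usual subshell exceptions.
Valence configurations: Ca⁺ [Ar]4s¹, N⁺ [He]2s²2p².
Approximate IE_2 values (kJ/mol): Ca 1145, N 2856.
Putting it together, IE_2: Ca < N.

Ca, N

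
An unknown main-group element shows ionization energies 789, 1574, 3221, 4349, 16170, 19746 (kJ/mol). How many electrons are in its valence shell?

Look for the largest jump between consecutive ionization energies: IE5/IE4 ≈ 3.7, far larger than any earlier ratio.
That jump marks the point where a core electron is being removed. So the atom has 4 valence electrons.

4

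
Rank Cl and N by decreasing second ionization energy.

N, Cl

The second ionization energy removes an electron from the +1 ion. For each element: Cl⁺ still has 6 valence electrons; N⁺ still has 4 valence electrons.
All are still removing valence electrons, so compare the +1 ions as you would atoms: IE_2 generally rises across a period (higher Z_eff) and falls down a group (larger shell), subject to the usual subshell exceptions.
Valence configurations: Cl⁺ [Ne]3s²3p⁴, N⁺ [He]2s²2p².
Approximate IE_2 values (kJ/mol): Cl 2298, N 2856.
Hence IE_2: Cl < N.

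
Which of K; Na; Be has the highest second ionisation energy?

Na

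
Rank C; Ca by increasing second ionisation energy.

Ca, C

Consider each +1 ion: C⁺ still has 3 valence electrons; Ca⁺ still has 1 valence electron.
All are still removing valence electrons, so compare the +1 ions as you would atoms: IE_2 generally rises across a period (higher Z_eff) and falls down a group (larger shell), subject to the usual subshell exceptions.
Valence configurations: C⁺ [He]2s²2p¹, Ca⁺ [Ar]4s¹.
Approximate IE_2 values (kJ/mol): C 2353, Ca 1145.
Overall IE_2 order: Ca < C.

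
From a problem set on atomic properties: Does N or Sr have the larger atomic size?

Sr

N is in period 2, group 15; Sr is in period 5, group 2.
Moving right in a period, electrons are added to the same shell under a stronger nuclear pull, so atoms get smaller; moving down, a new shell is opened and atoms get larger.
These span different periods and groups, so the two trends combine.
Sr > N: both effects reinforce here, so Sr is clearly the larger of the two.
Tabulated atomic radius (pm): N 71, Sr 185.
So Sr has the larger atomic size (Sr > N).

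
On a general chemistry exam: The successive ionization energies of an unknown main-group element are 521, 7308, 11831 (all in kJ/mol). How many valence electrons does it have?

1

Look for the largest jump between consecutive ionization energies: IE2/IE1 ≈ 14.0, far larger than any earlier ratio.
That jump marks the point where a core electron is being removed. So the atom has 1 valence electron.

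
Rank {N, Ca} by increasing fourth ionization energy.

Ca, N

IE_4 is the cost of taking one more electron from the +3 cation: N³⁺ still has 2 valence electrons; Ca³⁺ is already 1 electron into the core.
Usually core removal costs more than valence removal, but here the competition is close: a tightly held n=2 valence electron can cost more to remove than an n=3 core electron, so the actual values have to decide it.
Tabulated IE_4 (kJ/mol): N 7475, Ca 6491.
So the fourth ionization energies run Ca < N.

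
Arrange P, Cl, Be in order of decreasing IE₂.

Cl, P, Be

After 1 electron has been removed, what remains? P⁺ still has 4 valence electrons; Cl⁺ still has 6 valence electrons; Be⁺ still has 1 valence electron.
All are still removing valence electrons, so compare the +1 ions as you would atoms: IE_2 generally rises across a period (higher Z_eff) and falls down a group (larger shell), subject to the usual subshell exceptions.
Valence configurations: P⁺ [Ne]3s²3p², Cl⁺ [Ne]3s²3p⁴, Be⁺ [He]2s¹.
Tabulated IE_2 (kJ/mol): P 1907, Cl 2298, Be 1757.
Putting it together, IE_2: Be < P < Cl.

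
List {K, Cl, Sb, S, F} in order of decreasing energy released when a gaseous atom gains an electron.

Cl > F > S > Sb > K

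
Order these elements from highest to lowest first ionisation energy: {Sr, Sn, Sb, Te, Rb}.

Rb is in period 5, group 1; Sr is in period 5, group 2; Sn is in period 5, group 14; Sb is in period 5, group 15; Te is in period 5, group 16.
Across a period the outer electron is held more tightly (higher IE₁); down a group it sits in a higher shell, more shielded, and comes off more easily.
All lie in period 5, so first ionization energy increases left to right.
So from highest to lowest: Te > Sb > Sn > Sr > Rb.

Te > Sb > Sn > Sr > Rb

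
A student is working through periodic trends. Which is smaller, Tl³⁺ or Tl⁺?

Both ions have Z = 81 protons, but Tl³⁺ has lost more electrons, so its remaining electrons feel a larger effective nuclear charge per electron and are pulled in more tightly.
Higher positive charge → smaller ion, so Tl⁺ > Tl³⁺.

Tl³⁺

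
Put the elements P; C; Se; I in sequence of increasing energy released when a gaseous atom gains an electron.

P < C < Se < I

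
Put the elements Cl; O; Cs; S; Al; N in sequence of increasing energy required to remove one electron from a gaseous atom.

Cs < Al < S < Cl < O < N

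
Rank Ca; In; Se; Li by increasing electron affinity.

Ca < In < Li < Se

Li is in period 2, group 1; Ca is in period 4, group 2; Se is in period 4, group 16; In is in period 5, group 13.
Electron affinity generally becomes more exothermic across a period toward the halogens and less exothermic down a group.
These span different periods and groups, so the two trends combine.
In > Ca: the two effects oppose for this pair; the across-period effect wins (29 vs 2 kJ/mol).
Li > In: period and group pull opposite ways; the down-group shift dominates (60 vs 29 kJ/mol).
Se > Li: period and group pull opposite ways; the across-period shift dominates (195 vs 60 kJ/mol).
For reference (kJ/mol): Li 60, Ca 2, Se 195, In 29.
So from lowest to highest: Ca < In < Li < Se.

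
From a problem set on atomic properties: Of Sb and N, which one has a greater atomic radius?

Atomic radius shrinks across a period as nuclear charge pulls the same shell inward, and grows down a group as new shells are added.
All are in group 15, so atomic radius increases down the group.
So Sb has the greater atomic radius (Sb > N).

Sb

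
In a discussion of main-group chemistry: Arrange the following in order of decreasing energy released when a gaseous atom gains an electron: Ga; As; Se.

Se > As > Ga

Adding an electron releases more energy for atoms nearer the top right (short of the noble gases).
All lie in period 4, so electron affinity increases left to right.
So from highest to lowest: Se > As > Ga.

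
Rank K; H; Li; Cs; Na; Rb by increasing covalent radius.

H < Li < Na < K < Rb < Cs

H is in period 1, group 1; Li is in period 2, group 1; Na is in period 3, group 1; K is in period 4, group 1; Rb is in period 5, group 1; Cs is in period 6, group 1.
Atomic radius shrinks across a period as nuclear charge pulls the same shell inward, and grows down a group as new shells are added.
All are in group 1, so atomic radius increases down the group.
So from smallest to largest: H < Li < Na < K < Rb < Cs.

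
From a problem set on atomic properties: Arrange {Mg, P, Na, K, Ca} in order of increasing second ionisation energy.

IE_2 is the cost of taking one more electron from the +1 cation: Mg⁺ still has 1 valence electron; P⁺ still has 4 valence electrons; Na⁺ is the bare [Ne] core; K⁺ is the bare [Ar] core; Ca⁺ still has 1 valence electron.
Core electrons are held far more tightly than valence electrons, so K and Na top the IE_2 order.
Valence configurations: Mg⁺ [Ne]3s¹, P⁺ [Ne]3s²3p², Ca⁺ [Ar]4s¹.
Tabulated IE_2 (kJ/mol): Mg 1451, P 1907, Na 4562, K 3052, Ca 1145.
Overall IE_2 order: Ca < Mg < P < K < Na.

Ca < Mg < P < K < Na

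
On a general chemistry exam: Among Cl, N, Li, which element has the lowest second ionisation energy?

Cl

After 1 electron has been removed, what remains? Cl⁺ still has 6 valence electrons; N⁺ still has 4 valence electrons; Li⁺ is the bare [He] core.
Core electrons are held far more tightly than valence electrons, so Li tops the IE_2 order.
Valence configurations: Cl⁺ [Ne]3s²3p⁴, N⁺ [He]2s²2p².
Tabulated IE_2 (kJ/mol): Cl 2298, N 2856, Li 7298.
Overall IE_2 order: Cl < N < Li.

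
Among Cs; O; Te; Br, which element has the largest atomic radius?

Cs

O is in period 2, group 16; Br is in period 4, group 17; Te is in period 5, group 16; Cs is in period 6, group 1.
Radius decreases left→right (rising Z_eff, same n) and increases top→bottom (higher n).
Here both period and group differ, so the two effects have to be weighed against each other.
Br > O: the two effects oppose for this pair; the down-group effect wins (114 vs 63 pm).
Te > Br: relative to Br, both the across-period and down-group shifts push Te's atomic radius up.
Cs > Te: relative to Te, both the across-period and down-group shifts push Cs's atomic radius up.
Approximate values (pm): O 63, Br 114, Te 136, Cs 232.
The largest atomic radius among these belongs to Cs.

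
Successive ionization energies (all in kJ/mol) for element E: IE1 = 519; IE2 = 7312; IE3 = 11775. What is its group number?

Look for the largest jump between consecutive ionization energies: IE2/IE1 ≈ 14.1, far larger than any earlier ratio.
That jump marks the point where a core electron is being removed. So the atom has 1 valence electron.
A main-group element with 1 valence electron is in group 1.

Group 1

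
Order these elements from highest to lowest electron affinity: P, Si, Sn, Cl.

Cl > Si > Sn > P

Electron affinity generally becomes more exothermic across a period toward the halogens and less exothermic down a group.
Neither a single period nor a single group — weigh both effects.
Sn > P: this pair runs against the simple trend — see the exception note.
Si > Sn: they share group 14; the group trend gives Si the larger value.
Cl > Si: Cl lies to the right of Si in period 3, so the across-period effect alone puts Cl higher.
Note the exception: Sn has a higher electron affinity than P, contrary to the simple trend — adding an electron to P's half-filled np³ subshell costs electron-pairing energy.
Note the exception: Si has a higher electron affinity than P, contrary to the simple trend — adding an electron to P's half-filled 3p³ is unfavourable, so Si (3p²) has the more exothermic EA.
Approximate values (kJ/mol): Si 134, P 72, Cl 349, Sn 107.
So from highest to lowest: Cl > Si > Sn > P.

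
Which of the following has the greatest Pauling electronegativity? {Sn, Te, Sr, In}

Te

EN rises left→right (higher Z_eff, smaller atoms) and falls top→bottom (larger, more shielded atoms).
All lie in period 5, so electronegativity increases left to right.
The greatest Pauling electronegativity among these belongs to Te.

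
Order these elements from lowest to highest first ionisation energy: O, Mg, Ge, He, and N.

Across a period the outer electron is held more tightly (higher IE₁); down a group it sits in a higher shell, more shielded, and comes off more easily.
Neither a single period nor a single group — weigh both effects.
Ge > Mg: the two effects oppose for this pair; the across-period effect wins (762 vs 738 kJ/mol).
O > Ge: relative to Ge, both the across-period and down-group shifts push O's first ionization energy up.
N > O: this pair runs against the simple trend — see the exception note.
He > N: both effects reinforce here, so He is clearly the higher of the two.
Note the exception: N has a higher first ionization energy than O, contrary to the simple trend — pairing an electron in O's 2p⁴ costs repulsion energy, so O ionizes more easily than half-filled N (2p³).
Tabulated first ionization energy (kJ/mol): He 2372, N 1402, O 1314, Mg 738, Ge 762.
So from lowest to highest: Mg < Ge < O < N < He.

Mg < Ge < O < N < He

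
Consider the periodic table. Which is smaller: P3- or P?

P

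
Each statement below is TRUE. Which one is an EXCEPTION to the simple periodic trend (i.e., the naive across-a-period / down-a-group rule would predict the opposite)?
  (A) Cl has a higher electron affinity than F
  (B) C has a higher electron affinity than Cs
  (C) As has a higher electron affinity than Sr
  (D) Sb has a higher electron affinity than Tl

The general trend: electron affinity increases across a period and decreases down a group.
(A) Cl (period 3, group 17) vs F (period 2, group 17): the stated order contradicts the simple trend.
(B) C (period 2, group 14) vs Cs (period 6, group 1): the stated order agrees with the simple trend.
(C) As (period 4, group 15) vs Sr (period 5, group 2): the stated order agrees with the simple trend.
(D) Sb (period 5, group 15) vs Tl (period 6, group 13): the stated order agrees with the simple trend.
The exception is (A): F's small 2p subshell makes the incoming electron feel strong e⁻–e⁻ repulsion, so Cl actually releases more energy on gaining an electron.

(A)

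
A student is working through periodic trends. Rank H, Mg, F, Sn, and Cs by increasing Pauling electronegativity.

Cs < Mg < Sn < H < F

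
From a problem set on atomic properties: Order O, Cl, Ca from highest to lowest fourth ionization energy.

Consider each +3 ion: O³⁺ still has 3 valence electrons; Cl³⁺ still has 4 valence electrons; Ca³⁺ is already 1 electron into the core.
Usually core removal costs more than valence removal, but here the competition is close: a tightly held n=2 valence electron can cost more to remove than an n=3 core electron, so the actual values have to decide it.
Valence configurations: O³⁺ [He]2s²2p¹, Cl³⁺ [Ne]3s²3p².
The numbers (kJ/mol): O 7469, Cl 5159, Ca 6491.
Overall IE_4 order: Cl < Ca < O.

O, Ca, Cl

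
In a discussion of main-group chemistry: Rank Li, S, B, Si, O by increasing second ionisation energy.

Si < S < B < O < Li

After 1 electron has been removed, what remains? Li⁺ is the bare [He] core; S⁺ still has 5 valence electrons; B⁺ still has 2 valence electrons; Si⁺ still has 3 valence electrons; O⁺ still has 5 valence electrons.
Breaking into a closed-shell core is much more expensive than removing a leftover valence electron — Li has the largest IE_2 here.
Valence configurations: S⁺ [Ne]3s²3p³, B⁺ [He]2s², Si⁺ [Ne]3s²3p¹, O⁺ [He]2s²2p³.
Tabulated IE_2 (kJ/mol): Li 7298, S 2252, B 2427, Si 1577, O 3388.
So the second ionization energies run Si < S < B < O < Li.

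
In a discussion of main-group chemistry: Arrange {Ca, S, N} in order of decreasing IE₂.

N > S > Ca

After 1 electron has been removed, what remains? Ca⁺ still has 1 valence electron; S⁺ still has 5 valence electrons; N⁺ still has 4 valence electrons.
All are still removing valence electrons, so compare the +1 ions as you would atoms: IE_2 generally rises across a period (higher Z_eff) and falls down a group (larger shell), subject to the usual subshell exceptions.
Valence configurations: Ca⁺ [Ar]4s¹, S⁺ [Ne]3s²3p³, N⁺ [He]2s²2p².
Tabulated IE_2 (kJ/mol): Ca 1145, S 2252, N 2856.
Overall IE_2 order: Ca < S < N.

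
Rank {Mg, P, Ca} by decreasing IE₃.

Mg > Ca > P

After 2 electrons have been removed, what remains? Mg²⁺ is the bare [Ne] core; P²⁺ still has 3 valence electrons; Ca²⁺ is the bare [Ar] core.
Core electrons are held far more tightly than valence electrons, so Ca and Mg top the IE_3 order.
Tabulated IE_3 (kJ/mol): Mg 7733, P 2914, Ca 4912.
Putting it together, IE_3: P < Ca < Mg.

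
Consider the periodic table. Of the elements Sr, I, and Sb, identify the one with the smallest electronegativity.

Smaller atoms with higher effective nuclear charge are more electronegative.
All lie in period 5, so electronegativity increases left to right.
The smallest electronegativity among these belongs to Sr.

Sr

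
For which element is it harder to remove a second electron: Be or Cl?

Cl

After 1 electron has been removed, what remains? Be⁺ still has 1 valence electron; Cl⁺ still has 6 valence electrons.
All are still removing valence electrons, so compare the +1 ions as you would atoms: IE_2 generally rises across a period (higher Z_eff) and falls down a group (larger shell), subject to the usual subshell exceptions.
Valence configurations: Be⁺ [He]2s¹, Cl⁺ [Ne]3s²3p⁴.
Tabulated IE_2 (kJ/mol): Be 1757, Cl 2298.
So the second ionization energies run Be < Cl.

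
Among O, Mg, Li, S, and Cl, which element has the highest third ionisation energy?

IE_3 is the cost of taking one more electron from the +2 cation: O²⁺ still has 4 valence electrons; Mg²⁺ is the bare [Ne] core; Li²⁺ is already 1 electron into the core; S²⁺ still has 4 valence electrons; Cl²⁺ still has 5 valence electrons.
Breaking into a closed-shell core is much more expensive than removing a leftover valence electron — Mg and Li have the largest IE_3 here.
Valence configurations: O²⁺ [He]2s²2p², S²⁺ [Ne]3s²3p², Cl²⁺ [Ne]3s²3p³.
Approximate IE_3 values (kJ/mol): O 5300, Mg 7733, Li 11815, S 3357, Cl 3822.
Hence IE_3: S < Cl < O < Mg < Li.

Li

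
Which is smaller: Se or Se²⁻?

Forming Se²⁻ adds 2 electrons to Se. More electron–electron repulsion in the same shell, with unchanged nuclear charge, lets the cloud expand.
An anion is larger than its parent atom: Se²⁻ > Se.

Se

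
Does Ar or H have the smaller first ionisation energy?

H is in period 1, group 1; Ar is in period 3, group 18.
Removing the outermost electron gets harder across a period and easier down a group.
These span different periods and groups, so the two trends combine.
Ar > H: the two effects oppose for this pair; the across-period effect wins (1521 vs 1312 kJ/mol).
Tabulated first ionization energy (kJ/mol): H 1312, Ar 1521.
So H has the smaller first ionisation energy (H < Ar).

H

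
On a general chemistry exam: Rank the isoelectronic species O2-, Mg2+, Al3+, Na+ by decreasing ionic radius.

O2- > Na+ > Mg2+ > Al3+

All of these have 10 electrons, so size is governed by nuclear charge alone: the more protons, the stronger the pull on the same electron cloud, and the smaller the ion.
Nuclear charges: Al3+ (Z=13), Mg2+ (Z=12), Na+ (Z=11), O2- (Z=8).
Largest to smallest: O2- > Na+ > Mg2+ > Al3+.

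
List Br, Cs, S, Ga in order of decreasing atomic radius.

Cs, Ga, Br, S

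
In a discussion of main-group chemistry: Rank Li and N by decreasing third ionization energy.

Li > N

IE_3 is the cost of taking one more electron from the +2 cation: Li²⁺ is already 1 electron into the core; N²⁺ still has 3 valence electrons.
Breaking into a closed-shell core is much more expensive than removing a leftover valence electron — Li has the largest IE_3 here.
The numbers (kJ/mol): Li 11815, N 4578.
Putting it together, IE_3: N < Li.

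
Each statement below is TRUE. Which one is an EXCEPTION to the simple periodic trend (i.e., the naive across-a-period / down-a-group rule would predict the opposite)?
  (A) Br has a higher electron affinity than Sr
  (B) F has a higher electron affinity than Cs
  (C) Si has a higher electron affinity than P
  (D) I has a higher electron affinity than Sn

(C)

The general trend: electron affinity increases across a period and decreases down a group.
(A) Br (period 4, group 17) vs Sr (period 5, group 2): the stated order agrees with the simple trend.
(B) F (period 2, group 17) vs Cs (period 6, group 1): the stated order agrees with the simple trend.
(C) Si (period 3, group 14) vs P (period 3, group 15): the stated order contradicts the simple trend.
(D) I (period 5, group 17) vs Sn (period 5, group 14): the stated order agrees with the simple trend.
The exception is (C): adding an electron to P's half-filled 3p³ is unfavourable, so Si (3p²) has the more exothermic EA.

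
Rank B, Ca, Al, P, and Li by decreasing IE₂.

Li > B > P > Al > Ca

The second ionization energy removes an electron from the +1 ion. For each element: B⁺ still has 2 valence electrons; Ca⁺ still has 1 valence electron; Al⁺ still has 2 valence electrons; P⁺ still has 4 valence electrons; Li⁺ is the bare [He] core.
Core electrons are held far more tightly than valence electrons, so Li tops the IE_2 order.
Valence configurations: B⁺ [He]2s², Ca⁺ [Ar]4s¹, Al⁺ [Ne]3s², P⁺ [Ne]3s²3p².
The numbers (kJ/mol): B 2427, Ca 1145, Al 1817, P 1907, Li 7298.
Hence IE_2: Ca < Al < P < B < Li.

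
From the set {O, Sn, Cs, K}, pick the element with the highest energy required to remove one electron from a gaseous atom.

Removing the outermost electron gets harder across a period and easier down a group.
Here both period and group differ, so the two effects have to be weighed against each other.
K > Cs: K sits above Cs in group 1, so the down-group effect alone puts K higher.
Sn > K: the two effects oppose for this pair; the across-period effect wins (709 vs 419 kJ/mol).
O > Sn: relative to Sn, both the across-period and down-group shifts push O's first ionization energy up.
Approximate values (kJ/mol): O 1314, K 419, Sn 709, Cs 376.
The highest energy required to remove one electron from a gaseous atom among these belongs to O.

O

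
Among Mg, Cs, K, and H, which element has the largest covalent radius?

Cs

H is in period 1, group 1; Mg is in period 3, group 2; K is in period 4, group 1; Cs is in period 6, group 1.
Radius decreases left→right (rising Z_eff, same n) and increases top→bottom (higher n).
Here both period and group differ, so the two effects have to be weighed against each other.
Mg > H: the two effects oppose for this pair; the down-group effect wins (139 vs 32 pm).
K > Mg: relative to Mg, both the across-period and down-group shifts push K's atomic radius up.
Cs > K: they share group 1; the group trend gives Cs the larger value.
Tabulated atomic radius (pm): H 32, Mg 139, K 196, Cs 232.
The largest covalent radius among these belongs to Cs.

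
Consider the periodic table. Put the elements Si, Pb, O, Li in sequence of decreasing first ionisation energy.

O, Si, Pb, Li

Li is in period 2, group 1; O is in period 2, group 16; Si is in period 3, group 14; Pb is in period 6, group 14.
IE₁ increases left→right with effective nuclear charge and decreases top→bottom as the valence shell moves farther out.
These span different periods and groups, so the two trends combine.
Pb > Li: the two effects oppose for this pair; the across-period effect wins (716 vs 520 kJ/mol).
Si > Pb: they share group 14; the group trend gives Si the larger value.
O > Si: relative to Si, both the across-period and down-group shifts push O's first ionization energy up.
Approximate values (kJ/mol): Li 520, O 1314, Si 786, Pb 716.
So from highest to lowest: O > Si > Pb > Li.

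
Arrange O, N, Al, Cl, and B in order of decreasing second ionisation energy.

O, N, B, Cl, Al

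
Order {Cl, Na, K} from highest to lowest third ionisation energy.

Na, K, Cl

After 2 electrons have been removed, what remains? Cl²⁺ still has 5 valence electrons; Na²⁺ is already 1 electron into the core; K²⁺ is already 1 electron into the core.
Pulling an electron out of a noble-gas core costs far more than removing a remaining valence electron, so K and Na sit at the high end of IE_3.
Tabulated IE_3 (kJ/mol): Cl 3822, Na 6910, K 4420.
Overall IE_3 order: Cl < K < Na.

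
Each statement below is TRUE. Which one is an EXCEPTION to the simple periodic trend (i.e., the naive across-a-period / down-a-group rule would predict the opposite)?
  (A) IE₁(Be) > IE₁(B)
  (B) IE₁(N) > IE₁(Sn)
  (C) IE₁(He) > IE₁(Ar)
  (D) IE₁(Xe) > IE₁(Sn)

(A)

The general trend: IE₁ increases across a period and decreases down a group.
(A) Be (period 2, group 2) vs B (period 2, group 13): the stated order contradicts the simple trend.
(B) N (period 2, group 15) vs Sn (period 5, group 14): the stated order agrees with the simple trend.
(C) He (period 1, group 18) vs Ar (period 3, group 18): the stated order agrees with the simple trend.
(D) Xe (period 5, group 18) vs Sn (period 5, group 14): the stated order agrees with the simple trend.
The exception is (A): removing B's lone 2p electron is easier than breaking Be's filled 2s².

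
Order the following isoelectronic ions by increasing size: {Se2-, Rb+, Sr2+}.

Sr2+ < Rb+ < Se2-

All of these have 36 electrons, so size is governed by nuclear charge alone: the more protons, the stronger the pull on the same electron cloud, and the smaller the ion.
Nuclear charges: Sr2+ (Z=38), Rb+ (Z=37), Se2- (Z=34).
Smallest to largest: Sr2+ < Rb+ < Se2-.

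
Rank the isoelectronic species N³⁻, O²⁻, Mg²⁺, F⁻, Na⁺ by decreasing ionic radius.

N³⁻ > O²⁻ > F⁻ > Na⁺ > Mg²⁺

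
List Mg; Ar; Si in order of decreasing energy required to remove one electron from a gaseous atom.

Ar > Si > Mg

Mg is in period 3, group 2; Si is in period 3, group 14; Ar is in period 3, group 18.
Removing the outermost electron gets harder across a period and easier down a group.
All lie in period 3, so first ionization energy increases left to right.
So from highest to lowest: Ar > Si > Mg.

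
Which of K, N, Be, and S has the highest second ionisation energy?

K

After 1 electron has been removed, what remains? K⁺ is the bare [Ar] core; N⁺ still has 4 valence electrons; Be⁺ still has 1 valence electron; S⁺ still has 5 valence electrons.
Core electrons are held far more tightly than valence electrons, so K tops the IE_2 order.
Valence configurations: N⁺ [He]2s²2p², Be⁺ [He]2s¹, S⁺ [Ne]3s²3p³.
Tabulated IE_2 (kJ/mol): K 3052, N 2856, Be 1757, S 2252.
So the second ionization energies run Be < S < N < K.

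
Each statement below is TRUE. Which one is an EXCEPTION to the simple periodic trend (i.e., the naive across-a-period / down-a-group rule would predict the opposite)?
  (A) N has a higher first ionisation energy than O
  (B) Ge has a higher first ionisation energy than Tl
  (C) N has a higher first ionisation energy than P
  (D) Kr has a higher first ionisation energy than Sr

The general trend: first ionisation energy increases across a period and decreases down a group.
(A) N (period 2, group 15) vs O (period 2, group 16): the stated order contradicts the simple trend.
(B) Ge (period 4, group 14) vs Tl (period 6, group 13): the stated order agrees with the simple trend.
(C) N (period 2, group 15) vs P (period 3, group 15): the stated order agrees with the simple trend.
(D) Kr (period 4, group 18) vs Sr (period 5, group 2): the stated order agrees with the simple trend.
The exception is (A): pairing an electron in O's 2p⁴ costs repulsion energy, so O ionizes more easily than half-filled N (2p³).

(A)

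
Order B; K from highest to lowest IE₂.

K > B

IE_2 is the cost of taking one more electron from the +1 cation: B⁺ still has 2 valence electrons; K⁺ is the bare [Ar] core.
Pulling an electron out of a noble-gas core costs far more than removing a remaining valence electron, so K sits at the high end of IE_2.
Approximate IE_2 values (kJ/mol): B 2427, K 3052.
Putting it together, IE_2: B < K.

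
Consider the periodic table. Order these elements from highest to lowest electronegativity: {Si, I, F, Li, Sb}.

F > I > Sb > Si > Li

Smaller atoms with higher effective nuclear charge are more electronegative.
Neither a single period nor a single group — weigh both effects.
Si > Li: period and group pull opposite ways; the across-period shift dominates (1.90 vs 0.98).
Sb > Si: the two effects oppose for this pair; the across-period effect wins (2.05 vs 1.90).
I > Sb: I lies to the right of Sb in period 5, so the across-period effect alone puts I higher.
F > I: F sits above I in group 17, so the down-group effect alone puts F higher.
Approximate values (Pauling): Li 0.98, F 3.98, Si 1.90, Sb 2.05, I 2.66.
So from highest to lowest: F > I > Sb > Si > Li.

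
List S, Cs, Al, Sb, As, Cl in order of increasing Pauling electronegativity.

Cs < Al < Sb < As < S < Cl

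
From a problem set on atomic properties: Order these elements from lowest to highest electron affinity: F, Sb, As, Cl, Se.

F is in period 2, group 17; Cl is in period 3, group 17; As is in period 4, group 15; Se is in period 4, group 16; Sb is in period 5, group 15.
EA tends to increase across a period and decrease down a group, though the pattern is less regular than for IE or radius.
Here both period and group differ, so the two effects have to be weighed against each other.
Sb > As: this pair runs against the simple trend — see the exception note.
Se > Sb: both effects reinforce here, so Se is clearly the higher of the two.
F > Se: both effects reinforce here, so F is clearly the higher of the two.
Cl > F: this pair runs against the simple trend — see the exception note.
Note the exception: Sb has a higher electron affinity than As, contrary to the simple trend — both are half-filled np³, but the pairing/repulsion penalty for the added electron shrinks as the p orbitals become larger and more diffuse down the group, and for Sb that outweighs the weaker nuclear attraction.
Note the exception: Cl has a higher electron affinity than F, contrary to the simple trend — F's small 2p subshell makes the incoming electron feel strong e⁻–e⁻ repulsion, so Cl actually releases more energy on gaining an electron.
For reference (kJ/mol): F 328, Cl 349, As 78, Se 195, Sb 103.
So from lowest to highest: As < Sb < Se < F < Cl.

As, Sb, Se, F, Cl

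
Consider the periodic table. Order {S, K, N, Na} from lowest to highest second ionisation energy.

S < N < K < Na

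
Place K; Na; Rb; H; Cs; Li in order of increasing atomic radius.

Atomic radius shrinks across a period as nuclear charge pulls the same shell inward, and grows down a group as new shells are added.
All are in group 1, so atomic radius increases down the group.
So from smallest to largest: H < Li < Na < K < Rb < Cs.

H < Li < Na < K < Rb < Cs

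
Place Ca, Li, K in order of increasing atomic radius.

Across a period the added protons contract the valence shell; down a group each new principal shell makes the atom larger.
These span different periods and groups, so the two trends combine.
Ca > Li: period and group pull opposite ways; the down-group shift dominates (171 vs 133 pm).
K > Ca: both are in period 4; the period trend gives K the larger value.
For reference (pm): Li 133, K 196, Ca 171.
So from smallest to largest: Li < Ca < K.

Li < Ca < K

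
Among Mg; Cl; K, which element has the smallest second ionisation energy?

Consider each +1 ion: Mg⁺ still has 1 valence electron; Cl⁺ still has 6 valence electrons; K⁺ is the bare [Ar] core.
Core electrons are held far more tightly than valence electrons, so K tops the IE_2 order.
Valence configurations: Mg⁺ [Ne]3s¹, Cl⁺ [Ne]3s²3p⁴.
Tabulated IE_2 (kJ/mol): Mg 1451, Cl 2298, K 3052.
Overall IE_2 order: Mg < Cl < K.

Mg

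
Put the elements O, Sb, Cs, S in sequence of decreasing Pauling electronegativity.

O is in period 2, group 16; S is in period 3, group 16; Sb is in period 5, group 15; Cs is in period 6, group 1.
Smaller atoms with higher effective nuclear charge are more electronegative.
These span different periods and groups, so the two trends combine.
Sb > Cs: both effects reinforce here, so Sb is clearly the higher of the two.
S > Sb: relative to Sb, both the across-period and down-group shifts push S's electronegativity up.
O > S: they share group 16; the group trend gives O the larger value.
Tabulated electronegativity (Pauling): O 3.44, S 2.58, Sb 2.05, Cs 0.79.
So from highest to lowest: O > S > Sb > Cs.

O > S > Sb > Cs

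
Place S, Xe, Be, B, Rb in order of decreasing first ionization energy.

Xe > S > Be > B > Rb

Be is in period 2, group 2; B is in period 2, group 13; S is in period 3, group 16; Rb is in period 5, group 1; Xe is in period 5, group 18.
Removing the outermost electron gets harder across a period and easier down a group.
These span different periods and groups, so the two trends combine.
B > Rb: relative to Rb, both the across-period and down-group shifts push B's first ionization energy up.
Be > B: this pair runs against the simple trend — see the exception note.
S > Be: period and group pull opposite ways; the across-period shift dominates (1000 vs 900 kJ/mol).
Xe > S: period and group pull opposite ways; the across-period shift dominates (1170 vs 1000 kJ/mol).
Note the exception: Be has a higher first ionization energy than B, contrary to the simple trend — removing B's lone 2p electron is easier than breaking Be's filled 2s².
For reference (kJ/mol): Be 900, B 801, S 1000, Rb 403, Xe 1170.
So from highest to lowest: Xe > S > Be > B > Rb.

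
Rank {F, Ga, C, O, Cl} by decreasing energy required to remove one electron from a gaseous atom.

F > O > Cl > C > Ga

Removing the outermost electron gets harder across a period and easier down a group.
Here both period and group differ, so the two effects have to be weighed against each other.
C > Ga: relative to Ga, both the across-period and down-group shifts push C's first ionization energy up.
Cl > C: period and group pull opposite ways; the across-period shift dominates (1251 vs 1086 kJ/mol).
O > Cl: the two effects oppose for this pair; the down-group effect wins (1314 vs 1251 kJ/mol).
F > O: both are in period 2; the period trend gives F the larger value.
For reference (kJ/mol): C 1086, O 1314, F 1681, Cl 1251, Ga 579.
So from highest to lowest: F > O > Cl > C > Ga.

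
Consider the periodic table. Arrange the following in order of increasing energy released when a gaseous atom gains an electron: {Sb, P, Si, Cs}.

Cs < P < Sb < Si

Electron affinity generally becomes more exothermic across a period toward the halogens and less exothermic down a group.
Here both period and group differ, so the two effects have to be weighed against each other.
P > Cs: both effects reinforce here, so P is clearly the higher of the two.
Sb > P: this pair runs against the simple trend — see the exception note.
Si > Sb: the two effects oppose for this pair; the down-group effect wins (134 vs 103 kJ/mol).
Note the exception: Sb has a higher electron affinity than P, contrary to the simple trend — both are half-filled np³, but the pairing/repulsion penalty for the added electron shrinks as the p orbitals become larger and more diffuse down the group, and for Sb that outweighs the weaker nuclear attraction.
Note the exception: Si has a higher electron affinity than P, contrary to the simple trend — adding an electron to P's half-filled 3p³ is unfavourable, so Si (3p²) has the more exothermic EA.
Tabulated electron affinity (kJ/mol): Si 134, P 72, Sb 103, Cs 46.
So from lowest to highest: Cs < P < Sb < Si.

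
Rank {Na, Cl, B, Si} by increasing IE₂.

Si < Cl < B < Na

Consider each +1 ion: Na⁺ is the bare [Ne] core; Cl⁺ still has 6 valence electrons; B⁺ still has 2 valence electrons; Si⁺ still has 3 valence electrons.
Core electrons are held far more tightly than valence electrons, so Na tops the IE_2 order.
Valence configurations: Cl⁺ [Ne]3s²3p⁴, B⁺ [He]2s², Si⁺ [Ne]3s²3p¹.
Tabulated IE_2 (kJ/mol): Na 4562, Cl 2298, B 2427, Si 1577.
Overall IE_2 order: Si < Cl < B < Na.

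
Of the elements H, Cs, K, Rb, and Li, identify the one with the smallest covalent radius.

H

Moving right in a period, electrons are added to the same shell under a stronger nuclear pull, so atoms get smaller; moving down, a new shell is opened and atoms get larger.
All are in group 1, so atomic radius increases down the group.
The smallest covalent radius among these belongs to H.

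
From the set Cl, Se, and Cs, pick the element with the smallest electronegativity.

Cs

Cl is in period 3, group 17; Se is in period 4, group 16; Cs is in period 6, group 1.
Smaller atoms with higher effective nuclear charge are more electronegative.
These span different periods and groups, so the two trends combine.
Se > Cs: both effects reinforce here, so Se is clearly the higher of the two.
Cl > Se: both effects reinforce here, so Cl is clearly the higher of the two.
Tabulated electronegativity (Pauling): Cl 3.16, Se 2.55, Cs 0.79.
The smallest electronegativity among these belongs to Cs.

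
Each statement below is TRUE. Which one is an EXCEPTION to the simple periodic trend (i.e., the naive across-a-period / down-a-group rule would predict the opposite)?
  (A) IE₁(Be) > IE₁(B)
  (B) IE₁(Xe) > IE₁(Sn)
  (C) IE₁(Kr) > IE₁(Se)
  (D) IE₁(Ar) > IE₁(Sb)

The general trend: first ionization energy increases across a period and decreases down a group.
(A) Be (period 2, group 2) vs B (period 2, group 13): the stated order contradicts the simple trend.
(B) Xe (period 5, group 18) vs Sn (period 5, group 14): the stated order agrees with the simple trend.
(C) Kr (period 4, group 18) vs Se (period 4, group 16): the stated order agrees with the simple trend.
(D) Ar (period 3, group 18) vs Sb (period 5, group 15): the stated order agrees with the simple trend.
The exception is (A): removing B's lone 2p electron is easier than breaking Be's filled 2s².

(A)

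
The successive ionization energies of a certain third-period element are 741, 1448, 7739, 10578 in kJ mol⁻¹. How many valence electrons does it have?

Look for the largest jump between consecutive ionization energies: IE3/IE2 ≈ 5.3, far larger than any earlier ratio.
That jump marks the point where a core electron is being removed. So the atom has 2 valence electrons.

2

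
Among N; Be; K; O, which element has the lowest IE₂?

Be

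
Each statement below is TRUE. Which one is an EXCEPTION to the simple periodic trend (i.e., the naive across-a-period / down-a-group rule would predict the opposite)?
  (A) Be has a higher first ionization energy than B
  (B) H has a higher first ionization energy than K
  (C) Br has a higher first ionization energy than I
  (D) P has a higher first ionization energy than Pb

The general trend: first ionization energy increases across a period and decreases down a group.
(A) Be (period 2, group 2) vs B (period 2, group 13): the stated order contradicts the simple trend.
(B) H (period 1, group 1) vs K (period 4, group 1): the stated order agrees with the simple trend.
(C) Br (period 4, group 17) vs I (period 5, group 17): the stated order agrees with the simple trend.
(D) P (period 3, group 15) vs Pb (period 6, group 14): the stated order agrees with the simple trend.
The exception is (A): removing B's lone 2p electron is easier than breaking Be's filled 2s².

(A)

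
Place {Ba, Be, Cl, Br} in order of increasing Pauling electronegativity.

Ba < Be < Br < Cl

Be is in period 2, group 2; Cl is in period 3, group 17; Br is in period 4, group 17; Ba is in period 6, group 2.
EN rises left→right (higher Z_eff, smaller atoms) and falls top→bottom (larger, more shielded atoms).
These span different periods and groups, so the two trends combine.
Be > Ba: Be sits above Ba in group 2, so the down-group effect alone puts Be higher.
Br > Be: period and group pull opposite ways; the across-period shift dominates (2.96 vs 1.57).
Cl > Br: Cl sits above Br in group 17, so the down-group effect alone puts Cl higher.
Tabulated electronegativity (Pauling): Be 1.57, Cl 3.16, Br 2.96, Ba 0.89.
So from lowest to highest: Ba < Be < Br < Cl.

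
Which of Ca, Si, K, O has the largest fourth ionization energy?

O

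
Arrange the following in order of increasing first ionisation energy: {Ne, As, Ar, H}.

As, H, Ar, Ne

IE₁ increases left→right with effective nuclear charge and decreases top→bottom as the valence shell moves farther out.
These span different periods and groups, so the two trends combine.
H > As: period and group pull opposite ways; the down-group shift dominates (1312 vs 947 kJ/mol).
Ar > H: period and group pull opposite ways; the across-period shift dominates (1521 vs 1312 kJ/mol).
Ne > Ar: they share group 18; the group trend gives Ne the larger value.
Approximate values (kJ/mol): H 1312, Ne 2081, Ar 1521, As 947.
So from lowest to highest: As < H < Ar < Ne.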